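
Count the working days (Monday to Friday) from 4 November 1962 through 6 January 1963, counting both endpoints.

4 November 1962 is a Sunday.
That's 64 days from start to end, counting both.
64 = 7 × 9 + 1, so there are 9 full weeks plus 1 extra day.
Each full week contributes 5 weekdays (Mon–Fri): 9 × 5 = 45.
The 1 extra day is Sunday — none qualify.
Total: 45 + 0 = 45.

45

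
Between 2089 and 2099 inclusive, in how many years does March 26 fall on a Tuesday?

Day of week of March 26 in each year:
2089: Sat, 2090: Sun, 2091: Mon, 2092: Wed, 2093: Thu, 2094: Fri, 2095: Sat, 2096: Mon, 2097: Tue ✓, 2098: Wed, 2099: Thu
Tuesdays: 2097.

1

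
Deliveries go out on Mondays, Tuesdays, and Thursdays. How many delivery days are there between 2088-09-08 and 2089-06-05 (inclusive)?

2088-09-08 is a Wednesday.
That's 271 days from start to end, counting both.
271 = 7 × 38 + 5, so there are 38 full weeks plus 5 extra days.
Each full week contributes 3 days from the set (Mon, Tue, Thu): 38 × 3 = 114.
The 5 extra days are Wed, Thu, Fri, Sat, Sun — 1 of them qualifies.
Total: 114 + 1 = 115.

115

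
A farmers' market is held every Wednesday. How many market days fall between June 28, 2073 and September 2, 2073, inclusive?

10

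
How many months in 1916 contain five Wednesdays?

4

A month has five Wednesdays exactly when Wednesday falls within its first (length − 28) days.
Jan: 31 days, starts Sat → 5 of Sat, Sun, Mon
Feb: 29 days, starts Tue → 5 of Tue
Mar: 31 days, starts Wed → 5 of Wed, Thu, Fri ✓
Apr: 30 days, starts Sat → 5 of Sat, Sun
May: 31 days, starts Mon → 5 of Mon, Tue, Wed ✓
Jun: 30 days, starts Thu → 5 of Thu, Fri
Jul: 31 days, starts Sat → 5 of Sat, Sun, Mon
Aug: 31 days, starts Tue → 5 of Tue, Wed, Thu ✓
Sep: 30 days, starts Fri → 5 of Fri, Sat
Oct: 31 days, starts Sun → 5 of Sun, Mon, Tue
Nov: 30 days, starts Wed → 5 of Wed, Thu ✓
Dec: 31 days, starts Fri → 5 of Fri, Sat, Sun
Months with five Wednesdays: Mar, May, Aug, Nov.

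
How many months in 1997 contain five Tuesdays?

4

A month has five Tuesdays exactly when Tuesday falls within its first (length − 28) days.
Jan: 31 days, starts Wed → 5 of Wed, Thu, Fri
Feb: 28 days, starts Sat → 5 of (none)
Mar: 31 days, starts Sat → 5 of Sat, Sun, Mon
Apr: 30 days, starts Tue → 5 of Tue, Wed ✓
May: 31 days, starts Thu → 5 of Thu, Fri, Sat
Jun: 30 days, starts Sun → 5 of Sun, Mon
Jul: 31 days, starts Tue → 5 of Tue, Wed, Thu ✓
Aug: 31 days, starts Fri → 5 of Fri, Sat, Sun
Sep: 30 days, starts Mon → 5 of Mon, Tue ✓
Oct: 31 days, starts Wed → 5 of Wed, Thu, Fri
Nov: 30 days, starts Sat → 5 of Sat, Sun
Dec: 31 days, starts Mon → 5 of Mon, Tue, Wed ✓
Months with five Tuesdays: Apr, Jul, Sep, Dec.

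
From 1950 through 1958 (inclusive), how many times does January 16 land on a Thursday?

1

Day of week of January 16 in each year:
1950: Mon, 1951: Tue, 1952: Wed, 1953: Fri, 1954: Sat, 1955: Sun, 1956: Mon, 1957: Wed, 1958: Thu ✓
Thursdays: 1958.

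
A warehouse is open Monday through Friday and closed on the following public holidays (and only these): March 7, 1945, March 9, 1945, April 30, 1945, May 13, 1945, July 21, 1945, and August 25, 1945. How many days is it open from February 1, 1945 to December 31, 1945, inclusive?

235

February 1, 1945 is a Thursday.
From February 1, 1945 to December 31, 1945 is 334 days inclusive.
334 = 7 × 47 + 5, so there are 47 full weeks plus 5 extra days.
Each full week contributes 5 weekdays (Mon–Fri): 47 × 5 = 235.
The 5 extra days are Thu, Fri, Sat, Sun, Mon — 3 of them qualify.
Total: 235 + 3 = 238.
Holidays: March 7, 1945 (Wed); March 9, 1945 (Fri); April 30, 1945 (Mon); May 13, 1945 (Sun); July 21, 1945 (Sat); August 25, 1945 (Sat).
3 of the 6 holidays fall on weekdays; the rest are weekends and were already excluded.
Business days: 238 − 3 = 235.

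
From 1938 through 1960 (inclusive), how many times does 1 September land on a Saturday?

Day of week of September 1 in each year:
1938: Thu, 1939: Fri, 1940: Sun, 1941: Mon, 1942: Tue, 1943: Wed, 1944: Fri, 1945: Sat ✓, 1946: Sun, 1947: Mon, 1948: Wed, 1949: Thu, 1950: Fri, 1951: Sat ✓, 1952: Mon, 1953: Tue, 1954: Wed, 1955: Thu, 1956: Sat ✓, 1957: Sun, 1958: Mon, 1959: Tue, 1960: Thu
Saturdays: 1945, 1951, 1956.

3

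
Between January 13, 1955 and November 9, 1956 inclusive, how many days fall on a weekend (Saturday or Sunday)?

January 13, 1955 is a Thursday.
That's 667 days from start to end, counting both.
667 = 7 × 95 + 2, so there are 95 full weeks plus 2 extra days.
Each full week contributes 2 weekend days (Sat, Sun): 95 × 2 = 190.
The 2 extra days are Thursday, Friday — none qualify.
Total: 190 + 0 = 190.

190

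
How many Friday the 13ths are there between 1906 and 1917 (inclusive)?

Friday-the-13ths by year:
1906: Apr, Jul
1907: Sep, Dec
1908: Mar, Nov
1909: Aug
1910: May
1911: Jan, Oct
1912: Sep, Dec
1913: Jun
1914: Feb, Mar, Nov
1915: Aug
1916: Oct
1917: Apr, Jul

20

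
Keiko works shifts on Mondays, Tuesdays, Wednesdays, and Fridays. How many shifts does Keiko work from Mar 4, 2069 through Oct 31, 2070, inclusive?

348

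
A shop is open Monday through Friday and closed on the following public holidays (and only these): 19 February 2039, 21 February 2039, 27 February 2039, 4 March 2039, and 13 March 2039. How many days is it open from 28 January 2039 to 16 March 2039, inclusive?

32 working days

28 January 2039 is a Friday.
That's 48 days from start to end, counting both.
48 = 7 × 6 + 6, so there are 6 full weeks plus 6 extra days.
Each full week contributes 5 weekdays (Mon–Fri): 6 × 5 = 30.
The 6 extra days are Friday, Saturday, Sunday, Monday, Tuesday, Wednesday — 4 of them qualify.
Total: 30 + 4 = 34.
Holidays: 19 February 2039 (Sat); 21 February 2039 (Mon); 27 February 2039 (Sun); 4 March 2039 (Fri); 13 March 2039 (Sun).
2 of the 5 holidays fall on weekdays; the rest are weekends and were already excluded.
Business days: 34 − 2 = 32.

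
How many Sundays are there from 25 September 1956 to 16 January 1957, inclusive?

16 Sundays

25 September 1956 is a Tuesday.
The range spans 114 days (inclusive of both endpoints).
114 = 7 × 16 + 2, so there are 16 full weeks plus 2 extra days.
Each full week contributes one Sunday: 16 so far.
The 2 extra days are Tuesday, Wednesday — none qualify.
Total: 16 + 0 = 16.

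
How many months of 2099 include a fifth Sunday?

A month has five Sundays exactly when Sunday falls within its first (length − 28) days.
Jan: 31 days, starts Thu → 5 of Thu, Fri, Sat
Feb: 28 days, starts Sun → 5 of (none)
Mar: 31 days, starts Sun → 5 of Sun, Mon, Tue ✓
Apr: 30 days, starts Wed → 5 of Wed, Thu
May: 31 days, starts Fri → 5 of Fri, Sat, Sun ✓
Jun: 30 days, starts Mon → 5 of Mon, Tue
Jul: 31 days, starts Wed → 5 of Wed, Thu, Fri
Aug: 31 days, starts Sat → 5 of Sat, Sun, Mon ✓
Sep: 30 days, starts Tue → 5 of Tue, Wed
Oct: 31 days, starts Thu → 5 of Thu, Fri, Sat
Nov: 30 days, starts Sun → 5 of Sun, Mon ✓
Dec: 31 days, starts Tue → 5 of Tue, Wed, Thu
Months with five Sundays: Mar, May, Aug, Nov.

4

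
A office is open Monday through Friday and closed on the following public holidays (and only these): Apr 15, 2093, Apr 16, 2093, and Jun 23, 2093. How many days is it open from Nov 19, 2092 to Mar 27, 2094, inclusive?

350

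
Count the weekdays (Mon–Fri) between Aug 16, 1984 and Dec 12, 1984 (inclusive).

85

Aug 16, 1984 is a Thursday.
The range spans 119 days (inclusive of both endpoints).
119 = 7 × 17, so the span is exactly 17 full weeks.
Each full week contributes 5 weekdays (Mon–Fri): 17 × 5 = 85.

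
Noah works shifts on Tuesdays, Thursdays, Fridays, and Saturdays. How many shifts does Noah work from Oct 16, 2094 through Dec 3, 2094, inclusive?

28

Oct 16, 2094 is a Saturday.
That's 49 days from start to end, counting both.
49 = 7 × 7, so the span is exactly 7 full weeks.
Each full week contributes 4 days from the set (Tue, Thu, Fri, Sat): 7 × 4 = 28.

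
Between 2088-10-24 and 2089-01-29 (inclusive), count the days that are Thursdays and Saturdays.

28

2088-10-24 is a Sunday.
That's 98 days from start to end, counting both.
98 = 7 × 14, so the span is exactly 14 full weeks.
Each full week contributes 2 days from the set (Thu, Sat): 14 × 2 = 28.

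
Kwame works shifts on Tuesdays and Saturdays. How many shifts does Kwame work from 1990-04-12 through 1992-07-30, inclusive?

240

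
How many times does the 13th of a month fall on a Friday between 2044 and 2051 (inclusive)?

Friday-the-13ths by year:
2044: May
2045: Jan, Oct
2046: Apr, Jul
2047: Sep, Dec
2048: Mar, Nov
2049: Aug
2050: May
2051: Jan, Oct

13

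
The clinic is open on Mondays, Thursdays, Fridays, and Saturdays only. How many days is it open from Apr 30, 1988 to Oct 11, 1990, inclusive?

511

Apr 30, 1988 is a Saturday.
That's 895 days from start to end, counting both.
895 = 7 × 127 + 6, so there are 127 full weeks plus 6 extra days.
Each full week contributes 4 days from the set (Mon, Thu, Fri, Sat): 127 × 4 = 508.
The 6 extra days are Sat, Sun, Mon, Tue, Wed, Thu — 3 of them qualify.
Total: 508 + 3 = 511.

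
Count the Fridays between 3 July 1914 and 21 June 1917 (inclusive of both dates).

3 July 1914 is a Friday.
From 3 July 1914 to 21 June 1917 is 1085 days inclusive.
1085 = 7 × 155, so the span is exactly 155 full weeks.
Each full week contributes one Friday: 155 so far.
Total: 155.

155 Fridays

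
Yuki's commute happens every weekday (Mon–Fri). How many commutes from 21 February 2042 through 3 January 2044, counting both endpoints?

21 February 2042 is a Friday.
That's 682 days from start to end, counting both.
682 = 7 × 97 + 3, so there are 97 full weeks plus 3 extra days.
Each full week contributes 5 weekdays (Mon–Fri): 97 × 5 = 485.
The 3 extra days are Fri, Sat, Sun — 1 of them qualifies.
Total: 485 + 1 = 486.

486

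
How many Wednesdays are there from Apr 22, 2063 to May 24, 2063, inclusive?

Apr 22, 2063 is a Sunday.
That's 33 days from start to end, counting both.
33 = 7 × 4 + 5, so there are 4 full weeks plus 5 extra days.
Each full week contributes one Wednesday: 4 so far.
The 5 extra days are Sun, Mon, Tue, Wed, Thu — 1 of them qualifies.
Total: 4 + 1 = 5.

5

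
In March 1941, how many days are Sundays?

5

Mar 1, 1941 is a Saturday.
From Mar 1, 1941 to Mar 31, 1941 is 31 days inclusive.
31 = 7 × 4 + 3, so there are 4 full weeks plus 3 extra days.
Each full week contributes one Sunday: 4 so far.
The 3 extra days are Saturday, Sunday, Monday — 1 of them qualifies.
Total: 4 + 1 = 5.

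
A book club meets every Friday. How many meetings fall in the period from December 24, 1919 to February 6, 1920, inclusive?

7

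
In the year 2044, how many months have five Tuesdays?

4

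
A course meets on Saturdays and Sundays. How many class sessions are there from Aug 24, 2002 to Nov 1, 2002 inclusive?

20

Aug 24, 2002 is a Saturday.
From Aug 24, 2002 to Nov 1, 2002 is 70 days inclusive.
70 = 7 × 10, so the span is exactly 10 full weeks.
Each full week contributes 2 days from the set (Sat, Sun): 10 × 2 = 20.
Total: 20.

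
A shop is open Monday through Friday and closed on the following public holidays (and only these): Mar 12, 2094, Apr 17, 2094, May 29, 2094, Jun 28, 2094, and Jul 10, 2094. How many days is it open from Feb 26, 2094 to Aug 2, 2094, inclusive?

Feb 26, 2094 is a Friday.
That's 158 days from start to end, counting both.
158 = 7 × 22 + 4, so there are 22 full weeks plus 4 extra days.
Each full week contributes 5 weekdays (Mon–Fri): 22 × 5 = 110.
The 4 extra days are Fri, Sat, Sun, Mon — 2 of them qualify.
Total: 110 + 2 = 112.
Holidays: Mar 12, 2094 (Fri); Apr 17, 2094 (Sat); May 29, 2094 (Sat); Jun 28, 2094 (Mon); Jul 10, 2094 (Sat).
2 of the 5 holidays fall on weekdays; the rest are weekends and were already excluded.
Business days: 112 − 2 = 110.

110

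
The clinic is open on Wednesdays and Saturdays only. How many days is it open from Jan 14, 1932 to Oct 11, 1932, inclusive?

77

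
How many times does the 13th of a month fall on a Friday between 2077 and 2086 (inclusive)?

16

Friday-the-13ths by year:
2077: Aug
2078: May
2079: Jan, Oct
2080: Sep, Dec
2081: Jun
2082: Feb, Mar, Nov
2083: Aug
2084: Oct
2085: Apr, Jul
2086: Sep, Dec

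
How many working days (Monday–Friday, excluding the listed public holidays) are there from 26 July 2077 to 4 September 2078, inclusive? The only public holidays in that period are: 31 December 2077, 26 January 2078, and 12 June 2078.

288 working days

26 July 2077 is a Monday.
From 26 July 2077 to 4 September 2078 is 406 days inclusive.
406 = 7 × 58, so the span is exactly 58 full weeks.
Each full week contributes 5 weekdays (Mon–Fri): 58 × 5 = 290.
Total: 290.
Holidays: 31 December 2077 (Fri); 26 January 2078 (Wed); 12 June 2078 (Sun).
2 of the 3 holidays fall on weekdays; the rest are weekends and were already excluded.
Business days: 290 − 2 = 288.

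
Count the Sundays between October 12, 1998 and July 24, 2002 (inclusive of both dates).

197 Sundays

October 12, 1998 is a Monday.
The range spans 1382 days (inclusive of both endpoints).
1382 = 7 × 197 + 3, so there are 197 full weeks plus 3 extra days.
Each full week contributes one Sunday: 197 so far.
The 3 extra days are Monday, Tuesday, Wednesday — none qualify.
Total: 197 + 0 = 197.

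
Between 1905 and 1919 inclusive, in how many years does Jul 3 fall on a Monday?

Day of week of July 3 in each year:
1905: Mon ✓, 1906: Tue, 1907: Wed, 1908: Fri, 1909: Sat, 1910: Sun, 1911: Mon ✓, 1912: Wed, 1913: Thu, 1914: Fri, 1915: Sat, 1916: Mon ✓, 1917: Tue, 1918: Wed, 1919: Thu
Mondays: 1905, 1911, 1916.

3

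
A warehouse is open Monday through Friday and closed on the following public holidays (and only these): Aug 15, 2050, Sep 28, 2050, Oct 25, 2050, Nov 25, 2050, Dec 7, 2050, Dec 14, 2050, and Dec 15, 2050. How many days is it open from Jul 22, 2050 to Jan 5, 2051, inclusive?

113

Jul 22, 2050 is a Friday.
That's 168 days from start to end, counting both.
168 = 7 × 24, so the span is exactly 24 full weeks.
Each full week contributes 5 weekdays (Mon–Fri): 24 × 5 = 120.
Total: 120.
Holidays: Aug 15, 2050 (Mon); Sep 28, 2050 (Wed); Oct 25, 2050 (Tue); Nov 25, 2050 (Fri); Dec 7, 2050 (Wed); Dec 14, 2050 (Wed); Dec 15, 2050 (Thu).
All 7 holidays fall on weekdays, so subtract 7.
Business days: 120 − 7 = 113.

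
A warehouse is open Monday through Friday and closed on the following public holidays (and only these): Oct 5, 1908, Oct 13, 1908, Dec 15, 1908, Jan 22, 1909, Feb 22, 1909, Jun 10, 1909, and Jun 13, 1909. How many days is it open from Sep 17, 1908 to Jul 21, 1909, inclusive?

214

Sep 17, 1908 is a Thursday.
The range spans 308 days (inclusive of both endpoints).
308 = 7 × 44, so the span is exactly 44 full weeks.
Each full week contributes 5 weekdays (Mon–Fri): 44 × 5 = 220.
Total: 220.
Holidays: Oct 5, 1908 (Mon); Oct 13, 1908 (Tue); Dec 15, 1908 (Tue); Jan 22, 1909 (Fri); Feb 22, 1909 (Mon); Jun 10, 1909 (Thu); Jun 13, 1909 (Sun).
6 of the 7 holidays fall on weekdays; the rest are weekends and were already excluded.
Business days: 220 − 6 = 214.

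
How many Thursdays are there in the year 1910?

52

1910-01-01 is a Saturday.
That's 365 days from start to end, counting both.
365 = 7 × 52 + 1, so there are 52 full weeks plus 1 extra day.
Each full week contributes one Thursday: 52 so far.
The 1 extra day is Sat — none qualify.
Total: 52 + 0 = 52.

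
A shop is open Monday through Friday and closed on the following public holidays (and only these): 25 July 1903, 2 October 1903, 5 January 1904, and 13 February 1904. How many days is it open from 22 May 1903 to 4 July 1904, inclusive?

22 May 1903 is a Friday.
From 22 May 1903 to 4 July 1904 is 410 days inclusive.
410 = 7 × 58 + 4, so there are 58 full weeks plus 4 extra days.
Each full week contributes 5 weekdays (Mon–Fri): 58 × 5 = 290.
The 4 extra days are Friday, Saturday, Sunday, Monday — 2 of them qualify.
Total: 290 + 2 = 292.
Holidays: 25 July 1903 (Sat); 2 October 1903 (Fri); 5 January 1904 (Tue); 13 February 1904 (Sat).
2 of the 4 holidays fall on weekdays; the rest are weekends and were already excluded.
Business days: 292 − 2 = 290.

290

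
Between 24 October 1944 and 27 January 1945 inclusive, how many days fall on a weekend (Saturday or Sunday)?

24 October 1944 is a Tuesday.
That's 96 days from start to end, counting both.
96 = 7 × 13 + 5, so there are 13 full weeks plus 5 extra days.
Each full week contributes 2 weekend days (Sat, Sun): 13 × 2 = 26.
The 5 extra days are Tue, Wed, Thu, Fri, Sat — 1 of them qualifies.
Total: 26 + 1 = 27.

27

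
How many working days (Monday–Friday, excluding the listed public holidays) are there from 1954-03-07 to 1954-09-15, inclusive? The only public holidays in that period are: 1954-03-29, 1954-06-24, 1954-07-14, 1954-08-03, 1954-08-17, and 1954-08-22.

1954-03-07 is a Sunday.
That's 193 days from start to end, counting both.
193 = 7 × 27 + 4, so there are 27 full weeks plus 4 extra days.
Each full week contributes 5 weekdays (Mon–Fri): 27 × 5 = 135.
The 4 extra days are Sunday, Monday, Tuesday, Wednesday — 3 of them qualify.
Total: 135 + 3 = 138.
Holidays: 1954-03-29 (Mon); 1954-06-24 (Thu); 1954-07-14 (Wed); 1954-08-03 (Tue); 1954-08-17 (Tue); 1954-08-22 (Sun).
5 of the 6 holidays fall on weekdays; the rest are weekends and were already excluded.
Business days: 138 − 5 = 133.

133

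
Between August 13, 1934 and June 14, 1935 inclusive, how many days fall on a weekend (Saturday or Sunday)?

August 13, 1934 is a Monday.
From August 13, 1934 to June 14, 1935 is 306 days inclusive.
306 = 7 × 43 + 5, so there are 43 full weeks plus 5 extra days.
Each full week contributes 2 weekend days (Sat, Sun): 43 × 2 = 86.
The 5 extra days are Mon, Tue, Wed, Thu, Fri — none qualify.
Total: 86 + 0 = 86.

86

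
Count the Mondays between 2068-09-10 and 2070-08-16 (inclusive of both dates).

2068-09-10 is a Monday.
That's 706 days from start to end, counting both.
706 = 7 × 100 + 6, so there are 100 full weeks plus 6 extra days.
Each full week contributes one Monday: 100 so far.
The 6 extra days are Mon, Tue, Wed, Thu, Fri, Sat — 1 of them qualifies.
Total: 100 + 1 = 101.

101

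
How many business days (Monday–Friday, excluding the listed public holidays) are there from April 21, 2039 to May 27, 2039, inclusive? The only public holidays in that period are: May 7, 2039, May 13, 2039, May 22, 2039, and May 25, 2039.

25

April 21, 2039 is a Thursday.
The range spans 37 days (inclusive of both endpoints).
37 = 7 × 5 + 2, so there are 5 full weeks plus 2 extra days.
Each full week contributes 5 weekdays (Mon–Fri): 5 × 5 = 25.
The 2 extra days are Thu, Fri — 2 of them qualify.
Total: 25 + 2 = 27.
Holidays: May 7, 2039 (Sat); May 13, 2039 (Fri); May 22, 2039 (Sun); May 25, 2039 (Wed).
2 of the 4 holidays fall on weekdays; the rest are weekends and were already excluded.
Business days: 27 − 2 = 25.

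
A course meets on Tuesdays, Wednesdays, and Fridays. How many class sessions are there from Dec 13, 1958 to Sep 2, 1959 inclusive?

Dec 13, 1958 is a Saturday.
The range spans 264 days (inclusive of both endpoints).
264 = 7 × 37 + 5, so there are 37 full weeks plus 5 extra days.
Each full week contributes 3 days from the set (Tue, Wed, Fri): 37 × 3 = 111.
The 5 extra days are Saturday, Sunday, Monday, Tuesday, Wednesday — 2 of them qualify.
Total: 111 + 2 = 113.

113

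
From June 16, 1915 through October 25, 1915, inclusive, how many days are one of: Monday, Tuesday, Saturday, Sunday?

June 16, 1915 is a Wednesday.
From June 16, 1915 to October 25, 1915 is 132 days inclusive.
132 = 7 × 18 + 6, so there are 18 full weeks plus 6 extra days.
Each full week contributes 4 days from the set (Mon, Tue, Sat, Sun): 18 × 4 = 72.
The 6 extra days are Wednesday, Thursday, Friday, Saturday, Sunday, Monday — 3 of them qualify.
Total: 72 + 3 = 75.

75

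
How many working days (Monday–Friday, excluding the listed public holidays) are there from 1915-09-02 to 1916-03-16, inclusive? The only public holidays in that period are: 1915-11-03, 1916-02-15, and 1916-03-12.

139 working days

1915-09-02 is a Thursday.
That's 197 days from start to end, counting both.
197 = 7 × 28 + 1, so there are 28 full weeks plus 1 extra day.
Each full week contributes 5 weekdays (Mon–Fri): 28 × 5 = 140.
The 1 extra day is Thu — 1 of them qualifies.
Total: 140 + 1 = 141.
Holidays: 1915-11-03 (Wed); 1916-02-15 (Tue); 1916-03-12 (Sun).
2 of the 3 holidays fall on weekdays; the rest are weekends and were already excluded.
Business days: 141 − 2 = 139.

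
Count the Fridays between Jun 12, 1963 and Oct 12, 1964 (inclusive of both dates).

Jun 12, 1963 is a Wednesday.
That's 489 days from start to end, counting both.
489 = 7 × 69 + 6, so there are 69 full weeks plus 6 extra days.
Each full week contributes one Friday: 69 so far.
The 6 extra days are Wed, Thu, Fri, Sat, Sun, Mon — 1 of them qualifies.
Total: 69 + 1 = 70.

70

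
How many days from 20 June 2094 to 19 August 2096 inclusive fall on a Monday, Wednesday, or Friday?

339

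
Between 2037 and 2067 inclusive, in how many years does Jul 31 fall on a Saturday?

5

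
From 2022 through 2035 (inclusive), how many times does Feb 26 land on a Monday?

3

Day of week of February 26 in each year:
2022: Sat, 2023: Sun, 2024: Mon ✓, 2025: Wed, 2026: Thu, 2027: Fri, 2028: Sat, 2029: Mon ✓, 2030: Tue, 2031: Wed, 2032: Thu, 2033: Sat, 2034: Sun, 2035: Mon ✓
Mondays: 2024, 2029, 2035.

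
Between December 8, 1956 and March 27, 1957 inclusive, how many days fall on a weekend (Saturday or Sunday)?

December 8, 1956 is a Saturday.
The range spans 110 days (inclusive of both endpoints).
110 = 7 × 15 + 5, so there are 15 full weeks plus 5 extra days.
Each full week contributes 2 weekend days (Sat, Sun): 15 × 2 = 30.
The 5 extra days are Saturday, Sunday, Monday, Tuesday, Wednesday — 2 of them qualify.
Total: 30 + 2 = 32.

32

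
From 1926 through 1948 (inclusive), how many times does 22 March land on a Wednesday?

3

Day of week of March 22 in each year:
1926: Mon, 1927: Tue, 1928: Thu, 1929: Fri, 1930: Sat, 1931: Sun, 1932: Tue, 1933: Wed ✓, 1934: Thu, 1935: Fri, 1936: Sun, 1937: Mon, 1938: Tue, 1939: Wed ✓, 1940: Fri, 1941: Sat, 1942: Sun, 1943: Mon, 1944: Wed ✓, 1945: Thu, 1946: Fri, 1947: Sat, 1948: Mon
Wednesdays: 1933, 1939, 1944.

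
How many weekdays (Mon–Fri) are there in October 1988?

21 weekdays

1 October 1988 is a Saturday.
From 1 October 1988 to 31 October 1988 is 31 days inclusive.
31 = 7 × 4 + 3, so there are 4 full weeks plus 3 extra days.
Each full week contributes 5 weekdays (Mon–Fri): 4 × 5 = 20.
The 3 extra days are Saturday, Sunday, Monday — 1 of them qualifies.
Total: 20 + 1 = 21.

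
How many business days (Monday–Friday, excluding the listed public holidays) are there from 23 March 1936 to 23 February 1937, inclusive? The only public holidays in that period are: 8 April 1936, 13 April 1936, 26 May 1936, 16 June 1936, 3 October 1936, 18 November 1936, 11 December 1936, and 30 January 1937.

23 March 1936 is a Monday.
From 23 March 1936 to 23 February 1937 is 338 days inclusive.
338 = 7 × 48 + 2, so there are 48 full weeks plus 2 extra days.
Each full week contributes 5 weekdays (Mon–Fri): 48 × 5 = 240.
The 2 extra days are Mon, Tue — 2 of them qualify.
Total: 240 + 2 = 242.
Holidays: 8 April 1936 (Wed); 13 April 1936 (Mon); 26 May 1936 (Tue); 16 June 1936 (Tue); 3 October 1936 (Sat); 18 November 1936 (Wed); 11 December 1936 (Fri); 30 January 1937 (Sat).
6 of the 8 holidays fall on weekdays; the rest are weekends and were already excluded.
Business days: 242 − 6 = 236.

236 business days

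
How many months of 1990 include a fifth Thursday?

A month has five Thursdays exactly when Thursday falls within its first (length − 28) days.
Jan: 31 days, starts Mon → 5 of Mon, Tue, Wed
Feb: 28 days, starts Thu → 5 of (none)
Mar: 31 days, starts Thu → 5 of Thu, Fri, Sat ✓
Apr: 30 days, starts Sun → 5 of Sun, Mon
May: 31 days, starts Tue → 5 of Tue, Wed, Thu ✓
Jun: 30 days, starts Fri → 5 of Fri, Sat
Jul: 31 days, starts Sun → 5 of Sun, Mon, Tue
Aug: 31 days, starts Wed → 5 of Wed, Thu, Fri ✓
Sep: 30 days, starts Sat → 5 of Sat, Sun
Oct: 31 days, starts Mon → 5 of Mon, Tue, Wed
Nov: 30 days, starts Thu → 5 of Thu, Fri ✓
Dec: 31 days, starts Sat → 5 of Sat, Sun, Mon
Months with five Thursdays: Mar, May, Aug, Nov.

4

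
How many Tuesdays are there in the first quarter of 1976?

1976-01-01 is a Thursday.
From 1976-01-01 to 1976-03-31 is 91 days inclusive.
91 = 7 × 13, so the span is exactly 13 full weeks.
Each full week contributes one Tuesday: 13 so far.
Total: 13.

13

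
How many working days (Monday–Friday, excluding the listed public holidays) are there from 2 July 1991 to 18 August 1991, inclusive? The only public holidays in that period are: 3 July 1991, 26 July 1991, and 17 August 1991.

32 working days

2 July 1991 is a Tuesday.
The range spans 48 days (inclusive of both endpoints).
48 = 7 × 6 + 6, so there are 6 full weeks plus 6 extra days.
Each full week contributes 5 weekdays (Mon–Fri): 6 × 5 = 30.
The 6 extra days are Tue, Wed, Thu, Fri, Sat, Sun — 4 of them qualify.
Total: 30 + 4 = 34.
Holidays: 3 July 1991 (Wed); 26 July 1991 (Fri); 17 August 1991 (Sat).
2 of the 3 holidays fall on weekdays; the rest are weekends and were already excluded.
Business days: 34 − 2 = 32.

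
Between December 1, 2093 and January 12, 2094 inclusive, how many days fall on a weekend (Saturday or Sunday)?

December 1, 2093 is a Tuesday.
That's 43 days from start to end, counting both.
43 = 7 × 6 + 1, so there are 6 full weeks plus 1 extra day.
Each full week contributes 2 weekend days (Sat, Sun): 6 × 2 = 12.
The 1 extra day is Tuesday — none qualify.
Total: 12 + 0 = 12.

12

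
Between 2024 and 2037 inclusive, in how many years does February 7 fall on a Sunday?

Day of week of February 7 in each year:
2024: Wed, 2025: Fri, 2026: Sat, 2027: Sun ✓, 2028: Mon, 2029: Wed, 2030: Thu, 2031: Fri, 2032: Sat, 2033: Mon, 2034: Tue, 2035: Wed, 2036: Thu, 2037: Sat
Sundays: 2027.

1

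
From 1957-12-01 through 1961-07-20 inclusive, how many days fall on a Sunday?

190 Sundays

1957-12-01 is a Sunday.
The range spans 1328 days (inclusive of both endpoints).
1328 = 7 × 189 + 5, so there are 189 full weeks plus 5 extra days.
Each full week contributes one Sunday: 189 so far.
The 5 extra days are Sun, Mon, Tue, Wed, Thu — 1 of them qualifies.
Total: 189 + 1 = 190.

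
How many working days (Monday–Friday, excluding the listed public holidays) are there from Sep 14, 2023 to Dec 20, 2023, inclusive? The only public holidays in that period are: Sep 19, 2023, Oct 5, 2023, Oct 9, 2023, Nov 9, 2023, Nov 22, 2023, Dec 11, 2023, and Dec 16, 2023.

64 working days

Sep 14, 2023 is a Thursday.
That's 98 days from start to end, counting both.
98 = 7 × 14, so the span is exactly 14 full weeks.
Each full week contributes 5 weekdays (Mon–Fri): 14 × 5 = 70.
Holidays: Sep 19, 2023 (Tue); Oct 5, 2023 (Thu); Oct 9, 2023 (Mon); Nov 9, 2023 (Thu); Nov 22, 2023 (Wed); Dec 11, 2023 (Mon); Dec 16, 2023 (Sat).
6 of the 7 holidays fall on weekdays; the rest are weekends and were already excluded.
Business days: 70 − 6 = 64.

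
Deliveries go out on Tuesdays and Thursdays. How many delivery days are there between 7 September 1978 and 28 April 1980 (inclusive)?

171

7 September 1978 is a Thursday.
From 7 September 1978 to 28 April 1980 is 600 days inclusive.
600 = 7 × 85 + 5, so there are 85 full weeks plus 5 extra days.
Each full week contributes 2 days from the set (Tue, Thu): 85 × 2 = 170.
The 5 extra days are Thu, Fri, Sat, Sun, Mon — 1 of them qualifies.
Total: 170 + 1 = 171.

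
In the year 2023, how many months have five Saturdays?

A month has five Saturdays exactly when Saturday falls within its first (length − 28) days.
Jan: 31 days, starts Sun → 5 of Sun, Mon, Tue
Feb: 28 days, starts Wed → 5 of (none)
Mar: 31 days, starts Wed → 5 of Wed, Thu, Fri
Apr: 30 days, starts Sat → 5 of Sat, Sun ✓
May: 31 days, starts Mon → 5 of Mon, Tue, Wed
Jun: 30 days, starts Thu → 5 of Thu, Fri
Jul: 31 days, starts Sat → 5 of Sat, Sun, Mon ✓
Aug: 31 days, starts Tue → 5 of Tue, Wed, Thu
Sep: 30 days, starts Fri → 5 of Fri, Sat ✓
Oct: 31 days, starts Sun → 5 of Sun, Mon, Tue
Nov: 30 days, starts Wed → 5 of Wed, Thu
Dec: 31 days, starts Fri → 5 of Fri, Sat, Sun ✓
Months with five Saturdays: Apr, Jul, Sep, Dec.

4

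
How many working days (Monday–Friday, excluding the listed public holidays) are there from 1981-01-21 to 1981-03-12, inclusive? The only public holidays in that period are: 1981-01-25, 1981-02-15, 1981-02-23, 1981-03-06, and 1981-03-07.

35 working days

1981-01-21 is a Wednesday.
That's 51 days from start to end, counting both.
51 = 7 × 7 + 2, so there are 7 full weeks plus 2 extra days.
Each full week contributes 5 weekdays (Mon–Fri): 7 × 5 = 35.
The 2 extra days are Wednesday, Thursday — 2 of them qualify.
Total: 35 + 2 = 37.
Holidays: 1981-01-25 (Sun); 1981-02-15 (Sun); 1981-02-23 (Mon); 1981-03-06 (Fri); 1981-03-07 (Sat).
2 of the 5 holidays fall on weekdays; the rest are weekends and were already excluded.
Business days: 37 − 2 = 35.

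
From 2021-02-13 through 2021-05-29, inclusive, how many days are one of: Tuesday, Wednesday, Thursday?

2021-02-13 is a Saturday.
From 2021-02-13 to 2021-05-29 is 106 days inclusive.
106 = 7 × 15 + 1, so there are 15 full weeks plus 1 extra day.
Each full week contributes 3 days from the set (Tue, Wed, Thu): 15 × 3 = 45.
The 1 extra day is Saturday — none qualify.
Total: 45 + 0 = 45.

45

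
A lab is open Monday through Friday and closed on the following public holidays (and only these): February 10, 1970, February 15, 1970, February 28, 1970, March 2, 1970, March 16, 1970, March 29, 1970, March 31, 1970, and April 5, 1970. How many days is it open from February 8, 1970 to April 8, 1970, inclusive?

February 8, 1970 is a Sunday.
The range spans 60 days (inclusive of both endpoints).
60 = 7 × 8 + 4, so there are 8 full weeks plus 4 extra days.
Each full week contributes 5 weekdays (Mon–Fri): 8 × 5 = 40.
The 4 extra days are Sun, Mon, Tue, Wed — 3 of them qualify.
Total: 40 + 3 = 43.
Holidays: February 10, 1970 (Tue); February 15, 1970 (Sun); February 28, 1970 (Sat); March 2, 1970 (Mon); March 16, 1970 (Mon); March 29, 1970 (Sun); March 31, 1970 (Tue); April 5, 1970 (Sun).
4 of the 8 holidays fall on weekdays; the rest are weekends and were already excluded.
Business days: 43 − 4 = 39.

39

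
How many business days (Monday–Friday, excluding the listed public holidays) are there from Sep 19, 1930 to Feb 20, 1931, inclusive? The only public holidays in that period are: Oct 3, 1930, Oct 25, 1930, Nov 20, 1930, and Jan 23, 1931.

Sep 19, 1930 is a Friday.
The range spans 155 days (inclusive of both endpoints).
155 = 7 × 22 + 1, so there are 22 full weeks plus 1 extra day.
Each full week contributes 5 weekdays (Mon–Fri): 22 × 5 = 110.
The 1 extra day is Fri — 1 of them qualifies.
Total: 110 + 1 = 111.
Holidays: Oct 3, 1930 (Fri); Oct 25, 1930 (Sat); Nov 20, 1930 (Thu); Jan 23, 1931 (Fri).
3 of the 4 holidays fall on weekdays; the rest are weekends and were already excluded.
Business days: 111 − 3 = 108.

108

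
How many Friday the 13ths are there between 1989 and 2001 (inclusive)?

22

Friday-the-13ths by year:
1989: Jan, Oct
1990: Apr, Jul
1991: Sep, Dec
1992: Mar, Nov
1993: Aug
1994: May
1995: Jan, Oct
1996: Sep, Dec
1997: Jun
1998: Feb, Mar, Nov
1999: Aug
2000: Oct
2001: Apr, Jul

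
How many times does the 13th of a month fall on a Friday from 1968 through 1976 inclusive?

15

Friday-the-13ths by year:
1968: Sep, Dec
1969: Jun
1970: Feb, Mar, Nov
1971: Aug
1972: Oct
1973: Apr, Jul
1974: Sep, Dec
1975: Jun
1976: Feb, Aug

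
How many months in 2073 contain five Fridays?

A month has five Fridays exactly when Friday falls within its first (length − 28) days.
Jan: 31 days, starts Sun → 5 of Sun, Mon, Tue
Feb: 28 days, starts Wed → 5 of (none)
Mar: 31 days, starts Wed → 5 of Wed, Thu, Fri ✓
Apr: 30 days, starts Sat → 5 of Sat, Sun
May: 31 days, starts Mon → 5 of Mon, Tue, Wed
Jun: 30 days, starts Thu → 5 of Thu, Fri ✓
Jul: 31 days, starts Sat → 5 of Sat, Sun, Mon
Aug: 31 days, starts Tue → 5 of Tue, Wed, Thu
Sep: 30 days, starts Fri → 5 of Fri, Sat ✓
Oct: 31 days, starts Sun → 5 of Sun, Mon, Tue
Nov: 30 days, starts Wed → 5 of Wed, Thu
Dec: 31 days, starts Fri → 5 of Fri, Sat, Sun ✓
Months with five Fridays: Mar, Jun, Sep, Dec.

4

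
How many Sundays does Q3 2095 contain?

2095-07-01 is a Friday.
The range spans 92 days (inclusive of both endpoints).
92 = 7 × 13 + 1, so there are 13 full weeks plus 1 extra day.
Each full week contributes one Sunday: 13 so far.
The 1 extra day is Fri — none qualify.
Total: 13 + 0 = 13.

13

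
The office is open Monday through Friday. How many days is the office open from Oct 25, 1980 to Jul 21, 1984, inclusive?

Oct 25, 1980 is a Saturday.
From Oct 25, 1980 to Jul 21, 1984 is 1366 days inclusive.
1366 = 7 × 195 + 1, so there are 195 full weeks plus 1 extra day.
Each full week contributes 5 weekdays (Mon–Fri): 195 × 5 = 975.
The 1 extra day is Sat — none qualify.
Total: 975 + 0 = 975.

975 weekdays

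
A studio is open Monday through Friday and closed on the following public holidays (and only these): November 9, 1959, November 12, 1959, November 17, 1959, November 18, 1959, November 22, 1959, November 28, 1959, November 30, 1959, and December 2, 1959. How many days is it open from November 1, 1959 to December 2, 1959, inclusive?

November 1, 1959 is a Sunday.
From November 1, 1959 to December 2, 1959 is 32 days inclusive.
32 = 7 × 4 + 4, so there are 4 full weeks plus 4 extra days.
Each full week contributes 5 weekdays (Mon–Fri): 4 × 5 = 20.
The 4 extra days are Sun, Mon, Tue, Wed — 3 of them qualify.
Total: 20 + 3 = 23.
Holidays: November 9, 1959 (Mon); November 12, 1959 (Thu); November 17, 1959 (Tue); November 18, 1959 (Wed); November 22, 1959 (Sun); November 28, 1959 (Sat); November 30, 1959 (Mon); December 2, 1959 (Wed).
6 of the 8 holidays fall on weekdays; the rest are weekends and were already excluded.
Business days: 23 − 6 = 17.

17 business days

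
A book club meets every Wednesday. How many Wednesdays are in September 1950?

4

1 September 1950 is a Friday.
From 1 September 1950 to 30 September 1950 is 30 days inclusive.
30 = 7 × 4 + 2, so there are 4 full weeks plus 2 extra days.
Each full week contributes one Wednesday: 4 so far.
The 2 extra days are Fri, Sat — none qualify.
Total: 4 + 0 = 4.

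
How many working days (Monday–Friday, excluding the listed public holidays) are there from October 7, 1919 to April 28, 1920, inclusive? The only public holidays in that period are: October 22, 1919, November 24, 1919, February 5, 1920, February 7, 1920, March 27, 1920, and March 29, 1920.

October 7, 1919 is a Tuesday.
That's 205 days from start to end, counting both.
205 = 7 × 29 + 2, so there are 29 full weeks plus 2 extra days.
Each full week contributes 5 weekdays (Mon–Fri): 29 × 5 = 145.
The 2 extra days are Tue, Wed — 2 of them qualify.
Total: 145 + 2 = 147.
Holidays: October 22, 1919 (Wed); November 24, 1919 (Mon); February 5, 1920 (Thu); February 7, 1920 (Sat); March 27, 1920 (Sat); March 29, 1920 (Mon).
4 of the 6 holidays fall on weekdays; the rest are weekends and were already excluded.
Business days: 147 − 4 = 143.

143 working days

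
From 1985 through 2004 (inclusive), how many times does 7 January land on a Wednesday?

3

Day of week of January 7 in each year:
1985: Mon, 1986: Tue, 1987: Wed ✓, 1988: Thu, 1989: Sat, 1990: Sun, 1991: Mon, 1992: Tue, 1993: Thu, 1994: Fri, 1995: Sat, 1996: Sun, 1997: Tue, 1998: Wed ✓, 1999: Thu, 2000: Fri, 2001: Sun, 2002: Mon, 2003: Tue, 2004: Wed ✓
Wednesdays: 1987, 1998, 2004.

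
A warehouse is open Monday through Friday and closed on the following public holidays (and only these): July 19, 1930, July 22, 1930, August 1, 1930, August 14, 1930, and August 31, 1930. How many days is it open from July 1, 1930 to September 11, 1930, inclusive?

July 1, 1930 is a Tuesday.
That's 73 days from start to end, counting both.
73 = 7 × 10 + 3, so there are 10 full weeks plus 3 extra days.
Each full week contributes 5 weekdays (Mon–Fri): 10 × 5 = 50.
The 3 extra days are Tuesday, Wednesday, Thursday — 3 of them qualify.
Total: 50 + 3 = 53.
Holidays: July 19, 1930 (Sat); July 22, 1930 (Tue); August 1, 1930 (Fri); August 14, 1930 (Thu); August 31, 1930 (Sun).
3 of the 5 holidays fall on weekdays; the rest are weekends and were already excluded.
Business days: 53 − 3 = 50.

50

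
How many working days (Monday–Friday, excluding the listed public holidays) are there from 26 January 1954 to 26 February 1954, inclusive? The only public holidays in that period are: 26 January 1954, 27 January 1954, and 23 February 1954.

26 January 1954 is a Tuesday.
From 26 January 1954 to 26 February 1954 is 32 days inclusive.
32 = 7 × 4 + 4, so there are 4 full weeks plus 4 extra days.
Each full week contributes 5 weekdays (Mon–Fri): 4 × 5 = 20.
The 4 extra days are Tue, Wed, Thu, Fri — 4 of them qualify.
Total: 20 + 4 = 24.
Holidays: 26 January 1954 (Tue); 27 January 1954 (Wed); 23 February 1954 (Tue).
All 3 holidays fall on weekdays, so subtract 3.
Business days: 24 − 3 = 21.

21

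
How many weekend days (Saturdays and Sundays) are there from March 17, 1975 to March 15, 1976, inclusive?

104

March 17, 1975 is a Monday.
The range spans 365 days (inclusive of both endpoints).
365 = 7 × 52 + 1, so there are 52 full weeks plus 1 extra day.
Each full week contributes 2 weekend days (Sat, Sun): 52 × 2 = 104.
The 1 extra day is Mon — none qualify.
Total: 104 + 0 = 104.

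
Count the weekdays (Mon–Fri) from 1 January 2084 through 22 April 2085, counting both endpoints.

340 weekdays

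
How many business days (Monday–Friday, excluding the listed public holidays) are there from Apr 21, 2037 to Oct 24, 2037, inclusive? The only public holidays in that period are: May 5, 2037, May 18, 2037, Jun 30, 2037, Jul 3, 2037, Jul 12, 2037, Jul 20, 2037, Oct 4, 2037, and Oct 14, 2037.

Apr 21, 2037 is a Tuesday.
From Apr 21, 2037 to Oct 24, 2037 is 187 days inclusive.
187 = 7 × 26 + 5, so there are 26 full weeks plus 5 extra days.
Each full week contributes 5 weekdays (Mon–Fri): 26 × 5 = 130.
The 5 extra days are Tue, Wed, Thu, Fri, Sat — 4 of them qualify.
Total: 130 + 4 = 134.
Holidays: May 5, 2037 (Tue); May 18, 2037 (Mon); Jun 30, 2037 (Tue); Jul 3, 2037 (Fri); Jul 12, 2037 (Sun); Jul 20, 2037 (Mon); Oct 4, 2037 (Sun); Oct 14, 2037 (Wed).
6 of the 8 holidays fall on weekdays; the rest are weekends and were already excluded.
Business days: 134 − 6 = 128.

128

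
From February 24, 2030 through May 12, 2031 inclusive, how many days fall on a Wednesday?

63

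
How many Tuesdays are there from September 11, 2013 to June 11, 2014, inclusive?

September 11, 2013 is a Wednesday.
That's 274 days from start to end, counting both.
274 = 7 × 39 + 1, so there are 39 full weeks plus 1 extra day.
Each full week contributes one Tuesday: 39 so far.
The 1 extra day is Wednesday — none qualify.
Total: 39 + 0 = 39.

39 Tuesdays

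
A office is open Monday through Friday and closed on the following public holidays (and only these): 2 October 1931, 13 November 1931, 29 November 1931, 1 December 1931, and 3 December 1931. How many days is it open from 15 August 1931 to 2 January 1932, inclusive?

96

15 August 1931 is a Saturday.
That's 141 days from start to end, counting both.
141 = 7 × 20 + 1, so there are 20 full weeks plus 1 extra day.
Each full week contributes 5 weekdays (Mon–Fri): 20 × 5 = 100.
The 1 extra day is Saturday — none qualify.
Total: 100 + 0 = 100.
Holidays: 2 October 1931 (Fri); 13 November 1931 (Fri); 29 November 1931 (Sun); 1 December 1931 (Tue); 3 December 1931 (Thu).
4 of the 5 holidays fall on weekdays; the rest are weekends and were already excluded.
Business days: 100 − 4 = 96.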